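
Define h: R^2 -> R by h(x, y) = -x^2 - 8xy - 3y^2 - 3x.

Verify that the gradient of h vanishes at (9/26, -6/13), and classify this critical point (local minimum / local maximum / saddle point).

saddle point

∇h = (-2x - 8y - 3, -8x - 6y); substituting (9/26, -6/13) gives ∇h = (0, 0), so (9/26, -6/13) is indeed a critical point.
The Hessian of h is constant: H = [[-2, -8], [-8, -6]].
det(H) = (-2)·(-6) − (-8)² = -52.
Since det(H) < 0, H is indefinite and the critical point is a saddle point.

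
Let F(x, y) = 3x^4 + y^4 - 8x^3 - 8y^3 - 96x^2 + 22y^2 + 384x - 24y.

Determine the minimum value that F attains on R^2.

-1801

F(x,y) separates as P(x) + Q(y), so its minimum is min P + min Q.
P'(x) = 12(x - 4)(x - 2)(x + 4) vanishes at x ∈ {-4, 2, 4}; Q'(y) = 4(y - 3)(y - 2)(y - 1) vanishes at y ∈ {1, 2, 3}.
Local minima of P (where P''>0): P(-4)=-1792, P(4)=256. Local minima of Q: Q(1)=-9, Q(3)=-9.
So the global minimum of F is P(-4) + Q(1) = -1792 − 9 = -1801, attained at (-4, 1).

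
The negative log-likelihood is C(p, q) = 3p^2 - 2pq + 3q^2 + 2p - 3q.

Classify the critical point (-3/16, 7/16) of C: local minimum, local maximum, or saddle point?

local minimum

The Hessian of C is constant: H = [[6, -2], [-2, 6]].
det(H) = 6·6 − (-2)² = 32.
det(H) > 0 and tr(H) = 12 > 0, so H is positive definite and the point is a local minimum.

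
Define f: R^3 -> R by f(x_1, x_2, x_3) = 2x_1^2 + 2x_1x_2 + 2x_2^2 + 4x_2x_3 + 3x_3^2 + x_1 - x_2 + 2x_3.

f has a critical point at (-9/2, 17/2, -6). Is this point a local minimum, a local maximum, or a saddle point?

local minimum

The Hessian is constant: H = [[4, 2, 0], [2, 4, 4], [0, 4, 6]].
Leading principal minors: Δ₁ = 4, Δ₂ = 12, Δ₃ = 8.
All leading minors are positive, so H is positive definite: a local minimum.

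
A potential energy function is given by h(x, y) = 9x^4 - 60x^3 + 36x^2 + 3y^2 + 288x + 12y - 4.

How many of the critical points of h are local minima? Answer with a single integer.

2

h separates as a function of x plus a function of y, so ∇h=0 decouples.
∂h/∂x = 36(x - 4)(x - 2)(x + 1) = 0 at x ∈ {-1, 2, 4}; ∂h/∂y = 6(y + 2) = 0 at y ∈ {-2}.
The Hessian is diagonal: diag(h_xx, h_yy). Second derivatives: h_xx(-1)=540, h_xx(2)=-216, h_xx(4)=360; h_yy(-2)=6.
Local minima occur where both diagonal entries positive: (-1, -2), (4, -2). Count: 2.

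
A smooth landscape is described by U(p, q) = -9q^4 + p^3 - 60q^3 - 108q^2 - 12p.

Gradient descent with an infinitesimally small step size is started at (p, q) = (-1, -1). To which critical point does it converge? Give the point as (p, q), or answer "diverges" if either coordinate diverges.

U is separable, so gradient descent decouples: p follows -∂U/∂p, q follows -∂U/∂q.
∂U/∂p = 3(p - 2)(p + 2); at p=-1 this is -9, so p increases.
∂U/∂q = -36q(q + 2)(q + 3); at q=-1 this is 72, so q decreases.
p converges to its nearest critical value 2 (a local min of the p-part); q converges to -2. The iterate converges to (2, -2).

(2, -2)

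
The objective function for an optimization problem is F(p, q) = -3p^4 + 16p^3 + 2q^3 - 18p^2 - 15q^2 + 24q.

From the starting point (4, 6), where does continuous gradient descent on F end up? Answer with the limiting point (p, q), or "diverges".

diverges

F is separable, so gradient descent decouples: p follows -∂F/∂p, q follows -∂F/∂q.
∂F/∂p = -12p(p - 3)(p - 1); at p=4 this is -144, so p increases.
∂F/∂q = 6(q - 4)(q - 1); at q=6 this is 60, so q decreases.
The p-coordinate has no critical point in that direction and runs off to infinity.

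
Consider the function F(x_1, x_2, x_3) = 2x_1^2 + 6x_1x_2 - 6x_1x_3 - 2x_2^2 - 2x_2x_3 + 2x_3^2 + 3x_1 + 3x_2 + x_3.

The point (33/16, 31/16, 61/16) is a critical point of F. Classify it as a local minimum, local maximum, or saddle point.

saddle point

The Hessian is constant: H = [[4, 6, -6], [6, -4, -2], [-6, -2, 4]].
Leading principal minors: Δ₁ = 4, Δ₂ = -52, Δ₃ = 64.
The minors fit neither the all-positive nor the alternating-sign pattern, so H is indefinite: a saddle point.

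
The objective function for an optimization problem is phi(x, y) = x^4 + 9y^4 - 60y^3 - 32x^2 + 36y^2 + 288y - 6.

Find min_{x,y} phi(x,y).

phi(x,y) separates as P(x) + Q(y) − 6, so its minimum is min P + min Q − 6.
P'(x) = 4x(x - 4)(x + 4) vanishes at x ∈ {-4, 0, 4}; Q'(y) = 36(y - 4)(y - 2)(y + 1) vanishes at y ∈ {-1, 2, 4}.
Local minima of P (where P''>0): P(-4)=-256, P(4)=-256. Local minima of Q: Q(-1)=-183, Q(4)=192.
So the global minimum of phi is P(-4) + Q(-1) − 6 = -256 − 183 − 6 = -445, attained at (-4, -1).

-445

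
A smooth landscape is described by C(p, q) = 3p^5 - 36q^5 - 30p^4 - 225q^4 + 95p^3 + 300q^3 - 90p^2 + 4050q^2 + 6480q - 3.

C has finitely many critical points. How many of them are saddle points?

8

C separates as a function of p plus a function of q, so ∇C=0 decouples.
∂C/∂p = 15p(p - 4)(p - 3)(p - 1) = 0 at p ∈ {0, 1, 3, 4}; ∂C/∂q = -180(q - 3)(q + 1)(q + 3)(q + 4) = 0 at q ∈ {-4, -3, -1, 3}.
The Hessian is diagonal: diag(C_pp, C_qq). Second derivatives: C_pp(0)=-180, C_pp(1)=90, C_pp(3)=-90, C_pp(4)=180; C_qq(-4)=3780, C_qq(-3)=-2160, C_qq(-1)=4320, C_qq(3)=-30240.
Saddle points occur where the two diagonal entries have opposite signs: (0, -4), (0, -1), (1, -3), (1, 3), (3, -4), (3, -1), (4, -3), (4, 3). Count: 8.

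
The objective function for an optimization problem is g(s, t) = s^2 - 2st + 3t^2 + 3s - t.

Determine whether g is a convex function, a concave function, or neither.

g is quadratic, so its Hessian is the constant matrix H = [[2, -2], [-2, 6]].
det(H) = 8, tr(H) = 8.
det(H) > 0 and tr(H) > 0, so H is positive definite everywhere: convex.

convex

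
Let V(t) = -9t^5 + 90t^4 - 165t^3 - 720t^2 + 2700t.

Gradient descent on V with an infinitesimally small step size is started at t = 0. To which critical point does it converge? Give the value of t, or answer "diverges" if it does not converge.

V'(t) = -45(t - 5)(t - 3)(t - 2)(t + 2), so V'(0) = 2700.
Gradient descent moves in the -V' direction, i.e. t is decreasing.
The nearest critical point in that direction is t = -2, where V'' = 6300 > 0 (a local minimum). The iterate converges there.

-2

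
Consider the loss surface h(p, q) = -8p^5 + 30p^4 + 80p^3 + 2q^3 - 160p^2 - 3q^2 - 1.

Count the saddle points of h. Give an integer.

4

h separates as a function of p plus a function of q, so ∇h=0 decouples.
∂h/∂p = -40p(p - 4)(p - 1)(p + 2) = 0 at p ∈ {-2, 0, 1, 4}; ∂h/∂q = 6q(q - 1) = 0 at q ∈ {0, 1}.
The Hessian is diagonal: diag(h_pp, h_qq). Second derivatives: h_pp(-2)=1440, h_pp(0)=-320, h_pp(1)=360, h_pp(4)=-2880; h_qq(0)=-6, h_qq(1)=6.
Saddle points occur where the two diagonal entries have opposite signs: (-2, 0), (0, 1), (1, 0), (4, 1). Count: 4.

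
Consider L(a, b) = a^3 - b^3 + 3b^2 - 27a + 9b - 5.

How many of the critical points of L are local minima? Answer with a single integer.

L separates as a function of a plus a function of b, so ∇L=0 decouples.
∂L/∂a = 3(a - 3)(a + 3) = 0 at a ∈ {-3, 3}; ∂L/∂b = -3(b - 3)(b + 1) = 0 at b ∈ {-1, 3}.
The Hessian is diagonal: diag(L_aa, L_bb). Second derivatives: L_aa(-3)=-18, L_aa(3)=18; L_bb(-1)=12, L_bb(3)=-12.
Local minima occur where both diagonal entries positive: (3, -1). Count: 1.

1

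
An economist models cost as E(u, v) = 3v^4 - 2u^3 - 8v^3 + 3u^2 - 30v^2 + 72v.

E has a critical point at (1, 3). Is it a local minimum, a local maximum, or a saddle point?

saddle point

The mixed partial ∂²E/∂u∂v is 0, so the Hessian at any point is diag(E_uu, E_vv) = diag(6(-2u + 1), 12(3v^2 - 4v - 5)).
At (1, 3): H = diag(-6, 120).
The eigenvalues have opposite signs, so H is indefinite: a saddle point.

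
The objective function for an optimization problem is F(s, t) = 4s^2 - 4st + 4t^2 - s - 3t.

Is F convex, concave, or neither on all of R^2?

F is quadratic, so its Hessian is the constant matrix H = [[8, -4], [-4, 8]].
det(H) = 48, tr(H) = 16.
det(H) > 0 and tr(H) > 0, so H is positive definite everywhere: convex.

convex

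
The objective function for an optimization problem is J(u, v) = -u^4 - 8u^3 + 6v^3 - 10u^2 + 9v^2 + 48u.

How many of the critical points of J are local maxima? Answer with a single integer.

J separates as a function of u plus a function of v, so ∇J=0 decouples.
∂J/∂u = -4(u - 1)(u + 3)(u + 4) = 0 at u ∈ {-4, -3, 1}; ∂J/∂v = 18v(v + 1) = 0 at v ∈ {-1, 0}.
The Hessian is diagonal: diag(J_uu, J_vv). Second derivatives: J_uu(-4)=-20, J_uu(-3)=16, J_uu(1)=-80; J_vv(-1)=-18, J_vv(0)=18.
Local maxima occur where both diagonal entries negative: (-4, -1), (1, -1). Count: 2.

2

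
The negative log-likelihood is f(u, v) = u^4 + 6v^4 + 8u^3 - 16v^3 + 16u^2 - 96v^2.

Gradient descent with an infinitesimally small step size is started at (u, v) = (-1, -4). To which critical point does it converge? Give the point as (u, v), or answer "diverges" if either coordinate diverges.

(0, -2)

f is separable, so gradient descent decouples: u follows -∂f/∂u, v follows -∂f/∂v.
∂f/∂u = 4u(u + 2)(u + 4); at u=-1 this is -12, so u increases.
∂f/∂v = 24v(v - 4)(v + 2); at v=-4 this is -1536, so v increases.
u converges to its nearest critical value 0 (a local min of the u-part); v converges to -2. The iterate converges to (0, -2).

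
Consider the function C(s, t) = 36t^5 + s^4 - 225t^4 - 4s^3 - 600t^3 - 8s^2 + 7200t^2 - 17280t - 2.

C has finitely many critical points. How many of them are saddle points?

C separates as a function of s plus a function of t, so ∇C=0 decouples.
∂C/∂s = 4s(s - 4)(s + 1) = 0 at s ∈ {-1, 0, 4}; ∂C/∂t = 180(t - 4)(t - 3)(t - 2)(t + 4) = 0 at t ∈ {-4, 2, 3, 4}.
The Hessian is diagonal: diag(C_ss, C_tt). Second derivatives: C_ss(-1)=20, C_ss(0)=-16, C_ss(4)=80; C_tt(-4)=-60480, C_tt(2)=2160, C_tt(3)=-1260, C_tt(4)=2880.
Saddle points occur where the two diagonal entries have opposite signs: (-1, -4), (-1, 3), (0, 2), (0, 4), (4, -4), (4, 3). Count: 6.

6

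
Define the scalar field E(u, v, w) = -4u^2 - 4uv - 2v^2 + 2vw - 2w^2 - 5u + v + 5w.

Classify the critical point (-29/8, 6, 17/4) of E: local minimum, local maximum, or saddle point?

local maximum

The Hessian is constant: H = [[-8, -4, 0], [-4, -4, 2], [0, 2, -4]].
Leading principal minors: Δ₁ = -8, Δ₂ = 16, Δ₃ = -32.
The minors alternate sign starting negative (−, +, −), so H is negative definite: a local maximum.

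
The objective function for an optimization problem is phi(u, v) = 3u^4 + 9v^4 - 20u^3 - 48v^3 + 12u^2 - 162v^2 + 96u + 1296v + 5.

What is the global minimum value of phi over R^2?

-3377

phi(u,v) separates as P(u) + Q(v) + 5, so its minimum is min P + min Q + 5.
P'(u) = 12(u - 4)(u - 2)(u + 1) vanishes at u ∈ {-1, 2, 4}; Q'(v) = 36(v - 4)(v - 3)(v + 3) vanishes at v ∈ {-3, 3, 4}.
Local minima of P (where P''>0): P(-1)=-61, P(4)=64. Local minima of Q: Q(-3)=-3321, Q(4)=1824.
So the global minimum of phi is P(-1) + Q(-3) + 5 = -61 − 3321 + 5 = -3377, attained at (-1, -3).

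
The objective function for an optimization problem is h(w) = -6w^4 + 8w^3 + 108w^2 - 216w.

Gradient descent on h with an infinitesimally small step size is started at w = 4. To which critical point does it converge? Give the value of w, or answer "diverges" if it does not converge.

h'(w) = -24(w - 3)(w - 1)(w + 3), so h'(4) = -504.
Gradient descent moves in the -h' direction, i.e. w is increasing.
There is no critical point above w=4, and h' keeps the same sign, so the iterate runs off to +∞.

diverges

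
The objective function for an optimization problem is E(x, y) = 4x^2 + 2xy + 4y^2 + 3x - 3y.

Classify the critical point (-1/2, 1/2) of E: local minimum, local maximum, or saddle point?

local minimum

The Hessian of E is constant: H = [[8, 2], [2, 8]].
det(H) = 8·8 − 2² = 60.
det(H) > 0 and tr(H) = 16 > 0, so H is positive definite and the point is a local minimum.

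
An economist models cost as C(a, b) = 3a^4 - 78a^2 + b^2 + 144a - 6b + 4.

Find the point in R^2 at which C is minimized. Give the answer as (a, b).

C(a,b) separates as P(a) + Q(b) + 4, so its minimum is min P + min Q + 4.
P'(a) = 12(a - 3)(a - 1)(a + 4) vanishes at a ∈ {-4, 1, 3}; Q'(b) = 2b - 6 vanishes at b ∈ {3}.
Local minima of P (where P''>0): P(-4)=-1056, P(3)=-27. Local minima of Q: Q(3)=-9.
So the global minimum of C is P(-4) + Q(3) + 4 = -1056 − 9 + 4 = -1061, attained at (-4, 3).

(-4, 3)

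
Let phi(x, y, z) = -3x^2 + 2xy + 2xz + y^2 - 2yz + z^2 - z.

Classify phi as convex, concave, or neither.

phi is quadratic, so its Hessian is the constant matrix H = [[-6, 2, 2], [2, 2, -2], [2, -2, 2]].
Leading principal minors: -6, -16, -32.
Neither pattern holds ⇒ H is indefinite ⇒ neither convex nor concave.

neither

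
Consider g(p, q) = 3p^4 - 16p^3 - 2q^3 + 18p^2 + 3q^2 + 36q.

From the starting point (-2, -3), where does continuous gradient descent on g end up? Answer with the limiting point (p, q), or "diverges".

(0, -2)

g is separable, so gradient descent decouples: p follows -∂g/∂p, q follows -∂g/∂q.
∂g/∂p = 12p(p - 3)(p - 1); at p=-2 this is -360, so p increases.
∂g/∂q = -6(q - 3)(q + 2); at q=-3 this is -36, so q increases.
p converges to its nearest critical value 0 (a local min of the p-part); q converges to -2. The iterate converges to (0, -2).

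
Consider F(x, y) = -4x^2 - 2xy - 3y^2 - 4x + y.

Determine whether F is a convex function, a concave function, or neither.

F is quadratic, so its Hessian is the constant matrix H = [[-8, -2], [-2, -6]].
det(H) = 44, tr(H) = -14.
det(H) > 0 and tr(H) < 0, so H is negative definite everywhere: concave.

concave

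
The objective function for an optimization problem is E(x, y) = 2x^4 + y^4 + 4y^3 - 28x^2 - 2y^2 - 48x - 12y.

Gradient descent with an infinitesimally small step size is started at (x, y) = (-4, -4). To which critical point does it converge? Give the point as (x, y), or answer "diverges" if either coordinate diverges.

E is separable, so gradient descent decouples: x follows -∂E/∂x, y follows -∂E/∂y.
∂E/∂x = 8(x - 3)(x + 1)(x + 2); at x=-4 this is -336, so x increases.
∂E/∂y = 4(y - 1)(y + 1)(y + 3); at y=-4 this is -60, so y increases.
x converges to its nearest critical value -2 (a local min of the x-part); y converges to -3. The iterate converges to (-2, -3).

(-2, -3)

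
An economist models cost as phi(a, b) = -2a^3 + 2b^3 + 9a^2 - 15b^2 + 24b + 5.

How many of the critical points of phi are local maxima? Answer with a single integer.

phi separates as a function of a plus a function of b, so ∇phi=0 decouples.
∂phi/∂a = -6a(a - 3) = 0 at a ∈ {0, 3}; ∂phi/∂b = 6(b - 4)(b - 1) = 0 at b ∈ {1, 4}.
The Hessian is diagonal: diag(phi_aa, phi_bb). Second derivatives: phi_aa(0)=18, phi_aa(3)=-18; phi_bb(1)=-18, phi_bb(4)=18.
Local maxima occur where both diagonal entries negative: (3, 1). Count: 1.

1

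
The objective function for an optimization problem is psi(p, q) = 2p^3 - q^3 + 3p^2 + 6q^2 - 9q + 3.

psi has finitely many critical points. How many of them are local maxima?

psi separates as a function of p plus a function of q, so ∇psi=0 decouples.
∂psi/∂p = 6p(p + 1) = 0 at p ∈ {-1, 0}; ∂psi/∂q = -3(q - 3)(q - 1) = 0 at q ∈ {1, 3}.
The Hessian is diagonal: diag(psi_pp, psi_qq). Second derivatives: psi_pp(-1)=-6, psi_pp(0)=6; psi_qq(1)=6, psi_qq(3)=-6.
Local maxima occur where both diagonal entries negative: (-1, 3). Count: 1.

1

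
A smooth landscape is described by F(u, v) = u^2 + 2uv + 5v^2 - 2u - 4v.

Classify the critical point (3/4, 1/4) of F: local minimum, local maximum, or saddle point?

local minimum

The Hessian of F is constant: H = [[2, 2], [2, 10]].
det(H) = 2·10 − 2² = 16.
det(H) > 0 and tr(H) = 12 > 0, so H is positive definite and the point is a local minimum.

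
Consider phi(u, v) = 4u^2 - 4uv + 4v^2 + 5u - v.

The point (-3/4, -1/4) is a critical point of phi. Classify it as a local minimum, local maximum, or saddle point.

local minimum

The Hessian of phi is constant: H = [[8, -4], [-4, 8]].
det(H) = 8·8 − (-4)² = 48.
det(H) > 0 and tr(H) = 16 > 0, so H is positive definite and the point is a local minimum.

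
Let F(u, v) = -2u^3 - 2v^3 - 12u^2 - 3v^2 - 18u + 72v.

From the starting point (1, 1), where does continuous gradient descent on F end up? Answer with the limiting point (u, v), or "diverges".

F is separable, so gradient descent decouples: u follows -∂F/∂u, v follows -∂F/∂v.
∂F/∂u = -6(u + 1)(u + 3); at u=1 this is -48, so u increases.
∂F/∂v = -6(v - 3)(v + 4); at v=1 this is 60, so v decreases.
The u-coordinate has no critical point in that direction and runs off to infinity.

diverges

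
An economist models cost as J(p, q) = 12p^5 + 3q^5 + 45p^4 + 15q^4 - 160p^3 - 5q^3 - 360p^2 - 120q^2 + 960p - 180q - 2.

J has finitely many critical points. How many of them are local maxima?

4

J separates as a function of p plus a function of q, so ∇J=0 decouples.
∂J/∂p = 60(p - 2)(p - 1)(p + 2)(p + 4) = 0 at p ∈ {-4, -2, 1, 2}; ∂J/∂q = 15(q - 2)(q + 1)(q + 2)(q + 3) = 0 at q ∈ {-3, -2, -1, 2}.
The Hessian is diagonal: diag(J_pp, J_qq). Second derivatives: J_pp(-4)=-3600, J_pp(-2)=1440, J_pp(1)=-900, J_pp(2)=1440; J_qq(-3)=-150, J_qq(-2)=60, J_qq(-1)=-90, J_qq(2)=900.
Local maxima occur where both diagonal entries negative: (-4, -3), (-4, -1), (1, -3), (1, -1). Count: 4.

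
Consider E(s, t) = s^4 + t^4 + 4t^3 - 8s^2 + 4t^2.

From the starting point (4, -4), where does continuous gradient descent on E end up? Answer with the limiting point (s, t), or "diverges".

E is separable, so gradient descent decouples: s follows -∂E/∂s, t follows -∂E/∂t.
∂E/∂s = 4s(s - 2)(s + 2); at s=4 this is 192, so s decreases.
∂E/∂t = 4t(t + 1)(t + 2); at t=-4 this is -96, so t increases.
s converges to its nearest critical value 2 (a local min of the s-part); t converges to -2. The iterate converges to (2, -2).

(2, -2)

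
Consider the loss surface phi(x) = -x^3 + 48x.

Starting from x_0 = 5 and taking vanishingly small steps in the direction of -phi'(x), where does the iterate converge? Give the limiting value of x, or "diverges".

diverges

phi'(x) = -3(x - 4)(x + 4), so phi'(5) = -27.
Gradient descent moves in the -phi' direction, i.e. x is increasing.
There is no critical point above x=5, and phi' keeps the same sign, so the iterate runs off to +∞.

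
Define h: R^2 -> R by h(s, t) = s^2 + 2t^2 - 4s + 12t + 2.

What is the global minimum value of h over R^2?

h(s,t) separates as P(s) + Q(t) + 2, so its minimum is min P + min Q + 2.
P'(s) = 2s - 4 vanishes at s ∈ {2}; Q'(t) = 4(t + 3) vanishes at t ∈ {-3}.
Local minima of P (where P''>0): P(2)=-4. Local minima of Q: Q(-3)=-18.
So the global minimum of h is P(2) + Q(-3) + 2 = -4 − 18 + 2 = -20, attained at (2, -3).

-20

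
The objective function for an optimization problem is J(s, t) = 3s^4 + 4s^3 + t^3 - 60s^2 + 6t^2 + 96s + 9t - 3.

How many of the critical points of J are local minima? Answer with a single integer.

2

J separates as a function of s plus a function of t, so ∇J=0 decouples.
∂J/∂s = 12(s - 2)(s - 1)(s + 4) = 0 at s ∈ {-4, 1, 2}; ∂J/∂t = 3(t + 1)(t + 3) = 0 at t ∈ {-3, -1}.
The Hessian is diagonal: diag(J_ss, J_tt). Second derivatives: J_ss(-4)=360, J_ss(1)=-60, J_ss(2)=72; J_tt(-3)=-6, J_tt(-1)=6.
Local minima occur where both diagonal entries positive: (-4, -1), (2, -1). Count: 2.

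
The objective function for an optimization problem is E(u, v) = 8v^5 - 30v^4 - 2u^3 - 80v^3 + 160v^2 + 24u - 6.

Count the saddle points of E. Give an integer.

4

E separates as a function of u plus a function of v, so ∇E=0 decouples.
∂E/∂u = -6(u - 2)(u + 2) = 0 at u ∈ {-2, 2}; ∂E/∂v = 40v(v - 4)(v - 1)(v + 2) = 0 at v ∈ {-2, 0, 1, 4}.
The Hessian is diagonal: diag(E_uu, E_vv). Second derivatives: E_uu(-2)=24, E_uu(2)=-24; E_vv(-2)=-1440, E_vv(0)=320, E_vv(1)=-360, E_vv(4)=2880.
Saddle points occur where the two diagonal entries have opposite signs: (-2, -2), (-2, 1), (2, 0), (2, 4). Count: 4.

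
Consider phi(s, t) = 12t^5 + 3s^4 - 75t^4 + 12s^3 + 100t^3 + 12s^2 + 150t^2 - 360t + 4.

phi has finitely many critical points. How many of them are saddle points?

6

phi separates as a function of s plus a function of t, so ∇phi=0 decouples.
∂phi/∂s = 12s(s + 1)(s + 2) = 0 at s ∈ {-2, -1, 0}; ∂phi/∂t = 60(t - 3)(t - 2)(t - 1)(t + 1) = 0 at t ∈ {-1, 1, 2, 3}.
The Hessian is diagonal: diag(phi_ss, phi_tt). Second derivatives: phi_ss(-2)=24, phi_ss(-1)=-12, phi_ss(0)=24; phi_tt(-1)=-1440, phi_tt(1)=240, phi_tt(2)=-180, phi_tt(3)=480.
Saddle points occur where the two diagonal entries have opposite signs: (-2, -1), (-2, 2), (-1, 1), (-1, 3), (0, -1), (0, 2). Count: 6.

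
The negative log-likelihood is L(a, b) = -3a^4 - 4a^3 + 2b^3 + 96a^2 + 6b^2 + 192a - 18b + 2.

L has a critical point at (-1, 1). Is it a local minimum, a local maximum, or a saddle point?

local minimum

The mixed partial ∂²L/∂a∂b is 0, so the Hessian at any point is diag(L_aa, L_bb) = diag(12(-3a^2 - 2a + 16), 12(b + 1)).
At (-1, 1): H = diag(180, 24).
Both eigenvalues are positive, so H is positive definite: a local minimum.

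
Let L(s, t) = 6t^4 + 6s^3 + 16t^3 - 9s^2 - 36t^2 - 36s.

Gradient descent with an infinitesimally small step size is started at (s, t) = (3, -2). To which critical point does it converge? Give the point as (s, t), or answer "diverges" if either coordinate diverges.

L is separable, so gradient descent decouples: s follows -∂L/∂s, t follows -∂L/∂t.
∂L/∂s = 18(s - 2)(s + 1); at s=3 this is 72, so s decreases.
∂L/∂t = 24t(t - 1)(t + 3); at t=-2 this is 144, so t decreases.
s converges to its nearest critical value 2 (a local min of the s-part); t converges to -3. The iterate converges to (2, -3).

(2, -3)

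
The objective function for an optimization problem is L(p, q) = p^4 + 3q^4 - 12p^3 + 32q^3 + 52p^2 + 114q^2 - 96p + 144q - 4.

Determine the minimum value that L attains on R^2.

-127

L(p,q) separates as A(p) + B(q) − 4, so its minimum is min A + min B − 4.
A'(p) = 4(p - 4)(p - 3)(p - 2) vanishes at p ∈ {2, 3, 4}; B'(q) = 12(q + 1)(q + 3)(q + 4) vanishes at q ∈ {-4, -3, -1}.
Local minima of A (where A''>0): A(2)=-64, A(4)=-64. Local minima of B: B(-4)=-32, B(-1)=-59.
So the global minimum of L is A(2) + B(-1) − 4 = -64 − 59 − 4 = -127, attained at (2, -1).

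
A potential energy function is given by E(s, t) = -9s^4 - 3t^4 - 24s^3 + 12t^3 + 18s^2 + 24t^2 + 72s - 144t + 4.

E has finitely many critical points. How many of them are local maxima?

E separates as a function of s plus a function of t, so ∇E=0 decouples.
∂E/∂s = -36(s - 1)(s + 1)(s + 2) = 0 at s ∈ {-2, -1, 1}; ∂E/∂t = -12(t - 3)(t - 2)(t + 2) = 0 at t ∈ {-2, 2, 3}.
The Hessian is diagonal: diag(E_ss, E_tt). Second derivatives: E_ss(-2)=-108, E_ss(-1)=72, E_ss(1)=-216; E_tt(-2)=-240, E_tt(2)=48, E_tt(3)=-60.
Local maxima occur where both diagonal entries negative: (-2, -2), (-2, 3), (1, -2), (1, 3). Count: 4.

4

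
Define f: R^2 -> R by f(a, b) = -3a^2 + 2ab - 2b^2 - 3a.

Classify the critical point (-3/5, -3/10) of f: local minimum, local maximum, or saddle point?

local maximum

The Hessian of f is constant: H = [[-6, 2], [2, -4]].
det(H) = (-6)·(-4) − 2² = 20.
det(H) > 0 and tr(H) = -10 < 0, so H is negative definite and the point is a local maximum.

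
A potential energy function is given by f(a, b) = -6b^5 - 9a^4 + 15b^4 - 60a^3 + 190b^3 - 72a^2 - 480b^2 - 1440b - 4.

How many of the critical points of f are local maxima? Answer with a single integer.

4

f separates as a function of a plus a function of b, so ∇f=0 decouples.
∂f/∂a = -36a(a + 1)(a + 4) = 0 at a ∈ {-4, -1, 0}; ∂f/∂b = -30(b - 4)(b - 3)(b + 1)(b + 4) = 0 at b ∈ {-4, -1, 3, 4}.
The Hessian is diagonal: diag(f_aa, f_bb). Second derivatives: f_aa(-4)=-432, f_aa(-1)=108, f_aa(0)=-144; f_bb(-4)=5040, f_bb(-1)=-1800, f_bb(3)=840, f_bb(4)=-1200.
Local maxima occur where both diagonal entries negative: (-4, -1), (-4, 4), (0, -1), (0, 4). Count: 4.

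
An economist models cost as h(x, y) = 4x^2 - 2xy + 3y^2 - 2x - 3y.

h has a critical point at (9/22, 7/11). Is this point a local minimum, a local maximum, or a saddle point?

local minimum

The Hessian of h is constant: H = [[8, -2], [-2, 6]].
det(H) = 8·6 − (-2)² = 44.
det(H) > 0 and tr(H) = 14 > 0, so H is positive definite and the point is a local minimum.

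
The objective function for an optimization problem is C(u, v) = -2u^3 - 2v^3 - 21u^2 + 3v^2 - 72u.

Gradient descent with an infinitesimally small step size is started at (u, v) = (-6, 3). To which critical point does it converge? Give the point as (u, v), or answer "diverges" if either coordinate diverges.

diverges

C is separable, so gradient descent decouples: u follows -∂C/∂u, v follows -∂C/∂v.
∂C/∂u = -6(u + 3)(u + 4); at u=-6 this is -36, so u increases.
∂C/∂v = -6v(v - 1); at v=3 this is -36, so v increases.
The v-coordinate has no critical point in that direction and runs off to infinity.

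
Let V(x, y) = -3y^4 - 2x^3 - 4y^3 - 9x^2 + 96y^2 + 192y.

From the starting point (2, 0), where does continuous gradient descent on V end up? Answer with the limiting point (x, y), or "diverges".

V is separable, so gradient descent decouples: x follows -∂V/∂x, y follows -∂V/∂y.
∂V/∂x = -6x(x + 3); at x=2 this is -60, so x increases.
∂V/∂y = -12(y - 4)(y + 1)(y + 4); at y=0 this is 192, so y decreases.
The x-coordinate has no critical point in that direction and runs off to infinity.

diverges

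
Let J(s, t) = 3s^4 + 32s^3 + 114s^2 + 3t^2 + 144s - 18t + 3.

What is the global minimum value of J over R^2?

J(s,t) separates as P(s) + Q(t) + 3, so its minimum is min P + min Q + 3.
P'(s) = 12(s + 1)(s + 3)(s + 4) vanishes at s ∈ {-4, -3, -1}; Q'(t) = 6(t - 3) vanishes at t ∈ {3}.
Local minima of P (where P''>0): P(-4)=-32, P(-1)=-59. Local minima of Q: Q(3)=-27.
So the global minimum of J is P(-1) + Q(3) + 3 = -59 − 27 + 3 = -83, attained at (-1, 3).

-83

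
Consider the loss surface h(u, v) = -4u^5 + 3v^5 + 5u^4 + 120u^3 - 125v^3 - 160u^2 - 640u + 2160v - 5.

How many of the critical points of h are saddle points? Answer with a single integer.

8

h separates as a function of u plus a function of v, so ∇h=0 decouples.
∂h/∂u = -20(u - 4)(u - 2)(u + 1)(u + 4) = 0 at u ∈ {-4, -1, 2, 4}; ∂h/∂v = 15(v - 4)(v - 3)(v + 3)(v + 4) = 0 at v ∈ {-4, -3, 3, 4}.
The Hessian is diagonal: diag(h_uu, h_vv). Second derivatives: h_uu(-4)=2880, h_uu(-1)=-900, h_uu(2)=720, h_uu(4)=-1600; h_vv(-4)=-840, h_vv(-3)=630, h_vv(3)=-630, h_vv(4)=840.
Saddle points occur where the two diagonal entries have opposite signs: (-4, -4), (-4, 3), (-1, -3), (-1, 4), (2, -4), (2, 3), (4, -3), (4, 4). Count: 8.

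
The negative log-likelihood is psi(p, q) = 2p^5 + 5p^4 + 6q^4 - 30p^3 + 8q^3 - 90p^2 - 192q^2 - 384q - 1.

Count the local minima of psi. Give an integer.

psi separates as a function of p plus a function of q, so ∇psi=0 decouples.
∂psi/∂p = 10p(p - 3)(p + 2)(p + 3) = 0 at p ∈ {-3, -2, 0, 3}; ∂psi/∂q = 24(q - 4)(q + 1)(q + 4) = 0 at q ∈ {-4, -1, 4}.
The Hessian is diagonal: diag(psi_pp, psi_qq). Second derivatives: psi_pp(-3)=-180, psi_pp(-2)=100, psi_pp(0)=-180, psi_pp(3)=900; psi_qq(-4)=576, psi_qq(-1)=-360, psi_qq(4)=960.
Local minima occur where both diagonal entries positive: (-2, -4), (-2, 4), (3, -4), (3, 4). Count: 4.

4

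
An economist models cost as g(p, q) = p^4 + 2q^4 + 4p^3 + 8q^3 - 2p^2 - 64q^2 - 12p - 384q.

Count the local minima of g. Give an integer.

4

g separates as a function of p plus a function of q, so ∇g=0 decouples.
∂g/∂p = 4(p - 1)(p + 1)(p + 3) = 0 at p ∈ {-3, -1, 1}; ∂g/∂q = 8(q - 4)(q + 3)(q + 4) = 0 at q ∈ {-4, -3, 4}.
The Hessian is diagonal: diag(g_pp, g_qq). Second derivatives: g_pp(-3)=32, g_pp(-1)=-16, g_pp(1)=32; g_qq(-4)=64, g_qq(-3)=-56, g_qq(4)=448.
Local minima occur where both diagonal entries positive: (-3, -4), (-3, 4), (1, -4), (1, 4). Count: 4.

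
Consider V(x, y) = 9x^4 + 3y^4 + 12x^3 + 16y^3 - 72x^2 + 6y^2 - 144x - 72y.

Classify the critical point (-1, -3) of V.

saddle point

The mixed partial ∂²V/∂x∂y is 0, so the Hessian at any point is diag(V_xx, V_yy) = diag(36(3x^2 + 2x - 4), 12(3y^2 + 8y + 1)).
At (-1, -3): H = diag(-108, 48).
The eigenvalues have opposite signs, so H is indefinite: a saddle point.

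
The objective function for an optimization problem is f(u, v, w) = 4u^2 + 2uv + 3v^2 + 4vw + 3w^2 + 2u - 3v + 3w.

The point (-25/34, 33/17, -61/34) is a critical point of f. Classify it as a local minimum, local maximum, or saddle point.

The Hessian is constant: H = [[8, 2, 0], [2, 6, 4], [0, 4, 6]].
Leading principal minors: Δ₁ = 8, Δ₂ = 44, Δ₃ = 136.
All leading minors are positive, so H is positive definite: a local minimum.

local minimum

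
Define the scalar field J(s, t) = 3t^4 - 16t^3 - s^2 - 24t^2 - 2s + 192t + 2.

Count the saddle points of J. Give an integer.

J separates as a function of s plus a function of t, so ∇J=0 decouples.
∂J/∂s = -2(s + 1) = 0 at s ∈ {-1}; ∂J/∂t = 12(t - 4)(t - 2)(t + 2) = 0 at t ∈ {-2, 2, 4}.
The Hessian is diagonal: diag(J_ss, J_tt). Second derivatives: J_ss(-1)=-2; J_tt(-2)=288, J_tt(2)=-96, J_tt(4)=144.
Saddle points occur where the two diagonal entries have opposite signs: (-1, -2), (-1, 4). Count: 2.

2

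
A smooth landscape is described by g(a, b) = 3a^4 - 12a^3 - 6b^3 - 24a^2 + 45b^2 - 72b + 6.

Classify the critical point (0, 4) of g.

The mixed partial ∂²g/∂a∂b is 0, so the Hessian at any point is diag(g_aa, g_bb) = diag(12(3a^2 - 6a - 4), 18(-2b + 5)).
At (0, 4): H = diag(-48, -54).
Both eigenvalues are negative, so H is negative definite: a local maximum.

local maximum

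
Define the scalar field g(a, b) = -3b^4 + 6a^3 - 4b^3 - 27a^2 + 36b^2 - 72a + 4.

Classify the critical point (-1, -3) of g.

local maximum

The mixed partial ∂²g/∂a∂b is 0, so the Hessian at any point is diag(g_aa, g_bb) = diag(18(2a - 3), 12(-3b^2 - 2b + 6)).
At (-1, -3): H = diag(-90, -180).
Both eigenvalues are negative, so H is negative definite: a local maximum.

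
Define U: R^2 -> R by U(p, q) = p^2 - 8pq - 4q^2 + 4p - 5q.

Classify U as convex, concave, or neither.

U is quadratic, so its Hessian is the constant matrix H = [[2, -8], [-8, -8]].
det(H) = -80, tr(H) = -6.
det(H) < 0, so H is indefinite: neither convex nor concave.

neither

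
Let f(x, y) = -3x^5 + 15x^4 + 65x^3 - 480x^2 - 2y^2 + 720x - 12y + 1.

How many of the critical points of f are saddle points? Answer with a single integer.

f separates as a function of x plus a function of y, so ∇f=0 decouples.
∂f/∂x = -15(x - 4)(x - 3)(x - 1)(x + 4) = 0 at x ∈ {-4, 1, 3, 4}; ∂f/∂y = -4(y + 3) = 0 at y ∈ {-3}.
The Hessian is diagonal: diag(f_xx, f_yy). Second derivatives: f_xx(-4)=4200, f_xx(1)=-450, f_xx(3)=210, f_xx(4)=-360; f_yy(-3)=-4.
Saddle points occur where the two diagonal entries have opposite signs: (-4, -3), (3, -3). Count: 2.

2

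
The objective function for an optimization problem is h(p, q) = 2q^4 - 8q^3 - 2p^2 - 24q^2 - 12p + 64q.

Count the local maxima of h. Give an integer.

1

h separates as a function of p plus a function of q, so ∇h=0 decouples.
∂h/∂p = -4(p + 3) = 0 at p ∈ {-3}; ∂h/∂q = 8(q - 4)(q - 1)(q + 2) = 0 at q ∈ {-2, 1, 4}.
The Hessian is diagonal: diag(h_pp, h_qq). Second derivatives: h_pp(-3)=-4; h_qq(-2)=144, h_qq(1)=-72, h_qq(4)=144.
Local maxima occur where both diagonal entries negative: (-3, 1). Count: 1.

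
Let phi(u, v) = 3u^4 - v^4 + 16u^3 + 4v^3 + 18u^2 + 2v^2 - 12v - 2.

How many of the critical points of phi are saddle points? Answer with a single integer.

5

phi separates as a function of u plus a function of v, so ∇phi=0 decouples.
∂phi/∂u = 12u(u + 1)(u + 3) = 0 at u ∈ {-3, -1, 0}; ∂phi/∂v = -4(v - 3)(v - 1)(v + 1) = 0 at v ∈ {-1, 1, 3}.
The Hessian is diagonal: diag(phi_uu, phi_vv). Second derivatives: phi_uu(-3)=72, phi_uu(-1)=-24, phi_uu(0)=36; phi_vv(-1)=-32, phi_vv(1)=16, phi_vv(3)=-32.
Saddle points occur where the two diagonal entries have opposite signs: (-3, -1), (-3, 3), (-1, 1), (0, -1), (0, 3). Count: 5.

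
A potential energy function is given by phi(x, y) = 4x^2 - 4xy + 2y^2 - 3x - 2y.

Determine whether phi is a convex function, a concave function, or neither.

convex

phi is quadratic, so its Hessian is the constant matrix H = [[8, -4], [-4, 4]].
det(H) = 16, tr(H) = 12.
det(H) > 0 and tr(H) > 0, so H is positive definite everywhere: convex.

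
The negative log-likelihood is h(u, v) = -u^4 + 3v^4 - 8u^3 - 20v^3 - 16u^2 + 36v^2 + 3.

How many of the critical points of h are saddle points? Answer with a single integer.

5

h separates as a function of u plus a function of v, so ∇h=0 decouples.
∂h/∂u = -4u(u + 2)(u + 4) = 0 at u ∈ {-4, -2, 0}; ∂h/∂v = 12v(v - 3)(v - 2) = 0 at v ∈ {0, 2, 3}.
The Hessian is diagonal: diag(h_uu, h_vv). Second derivatives: h_uu(-4)=-32, h_uu(-2)=16, h_uu(0)=-32; h_vv(0)=72, h_vv(2)=-24, h_vv(3)=36.
Saddle points occur where the two diagonal entries have opposite signs: (-4, 0), (-4, 3), (-2, 2), (0, 0), (0, 3). Count: 5.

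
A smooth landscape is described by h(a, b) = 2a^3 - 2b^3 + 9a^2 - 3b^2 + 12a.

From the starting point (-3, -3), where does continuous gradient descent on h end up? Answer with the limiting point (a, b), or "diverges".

h is separable, so gradient descent decouples: a follows -∂h/∂a, b follows -∂h/∂b.
∂h/∂a = 6(a + 1)(a + 2); at a=-3 this is 12, so a decreases.
∂h/∂b = -6b(b + 1); at b=-3 this is -36, so b increases.
The a-coordinate has no critical point in that direction and runs off to infinity.

diverges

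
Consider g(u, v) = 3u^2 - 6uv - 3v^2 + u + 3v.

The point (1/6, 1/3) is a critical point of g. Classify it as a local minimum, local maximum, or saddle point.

The Hessian of g is constant: H = [[6, -6], [-6, -6]].
det(H) = 6·(-6) − (-6)² = -72.
Since det(H) < 0, H is indefinite and the critical point is a saddle point.

saddle point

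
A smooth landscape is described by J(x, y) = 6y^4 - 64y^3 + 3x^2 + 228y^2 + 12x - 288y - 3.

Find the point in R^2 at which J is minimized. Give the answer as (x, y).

J(x,y) separates as P(x) + Q(y) − 3, so its minimum is min P + min Q − 3.
P'(x) = 6x + 12 vanishes at x ∈ {-2}; Q'(y) = 24(y - 4)(y - 3)(y - 1) vanishes at y ∈ {1, 3, 4}.
Local minima of P (where P''>0): P(-2)=-12. Local minima of Q: Q(1)=-118, Q(4)=-64.
So the global minimum of J is P(-2) + Q(1) − 3 = -12 − 118 − 3 = -133, attained at (-2, 1).

(-2, 1)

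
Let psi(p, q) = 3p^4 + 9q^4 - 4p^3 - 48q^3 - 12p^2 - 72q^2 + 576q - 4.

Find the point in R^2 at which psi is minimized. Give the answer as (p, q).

psi(p,q) separates as A(p) + B(q) − 4, so its minimum is min A + min B − 4.
A'(p) = 12p(p - 2)(p + 1) vanishes at p ∈ {-1, 0, 2}; B'(q) = 36(q - 4)(q - 2)(q + 2) vanishes at q ∈ {-2, 2, 4}.
Local minima of A (where A''>0): A(-1)=-5, A(2)=-32. Local minima of B: B(-2)=-912, B(4)=384.
So the global minimum of psi is A(2) + B(-2) − 4 = -32 − 912 − 4 = -948, attained at (2, -2).

(2, -2)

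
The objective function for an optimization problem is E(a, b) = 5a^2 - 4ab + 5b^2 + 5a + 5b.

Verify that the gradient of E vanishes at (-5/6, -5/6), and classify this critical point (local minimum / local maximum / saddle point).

∇E = (10a - 4b + 5, -4a + 10b + 5); substituting (-5/6, -5/6) gives ∇E = (0, 0), so (-5/6, -5/6) is indeed a critical point.
The Hessian of E is constant: H = [[10, -4], [-4, 10]].
det(H) = 10·10 − (-4)² = 84.
det(H) > 0 and tr(H) = 20 > 0, so H is positive definite and the point is a local minimum.

local minimum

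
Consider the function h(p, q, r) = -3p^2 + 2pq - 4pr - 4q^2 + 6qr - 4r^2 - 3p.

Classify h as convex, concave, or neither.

concave

h is quadratic, so its Hessian is the constant matrix H = [[-6, 2, -4], [2, -8, 6], [-4, 6, -8]].
Leading principal minors: -6, 44, -104.
Signs alternate −, +, − ⇒ H ≺ 0 ⇒ concave.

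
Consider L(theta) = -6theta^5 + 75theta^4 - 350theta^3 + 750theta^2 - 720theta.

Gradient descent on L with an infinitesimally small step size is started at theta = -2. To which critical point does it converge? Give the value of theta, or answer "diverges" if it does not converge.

L'(theta) = -30(theta - 4)(theta - 3)(theta - 2)(theta - 1), so L'(-2) = -10800.
Gradient descent moves in the -L' direction, i.e. theta is increasing.
The nearest critical point in that direction is theta = 1, where L'' = 180 > 0 (a local minimum). The iterate converges there.

1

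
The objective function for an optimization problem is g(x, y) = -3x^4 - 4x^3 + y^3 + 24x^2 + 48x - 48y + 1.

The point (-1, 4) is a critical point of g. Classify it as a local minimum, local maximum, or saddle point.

The mixed partial ∂²g/∂x∂y is 0, so the Hessian at any point is diag(g_xx, g_yy) = diag(12(-3x^2 - 2x + 4), 6y).
At (-1, 4): H = diag(36, 24).
Both eigenvalues are positive, so H is positive definite: a local minimum.

local minimum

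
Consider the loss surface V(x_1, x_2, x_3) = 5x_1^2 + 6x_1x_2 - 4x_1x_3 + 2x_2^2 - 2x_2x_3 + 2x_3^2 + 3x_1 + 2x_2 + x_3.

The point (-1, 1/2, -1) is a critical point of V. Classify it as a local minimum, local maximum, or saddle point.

local minimum

The Hessian is constant: H = [[10, 6, -4], [6, 4, -2], [-4, -2, 4]].
Leading principal minors: Δ₁ = 10, Δ₂ = 4, Δ₃ = 8.
All leading minors are positive, so H is positive definite: a local minimum.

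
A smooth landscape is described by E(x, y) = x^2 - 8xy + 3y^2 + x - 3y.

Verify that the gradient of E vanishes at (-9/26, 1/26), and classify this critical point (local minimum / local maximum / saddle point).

∇E = (2x - 8y + 1, -8x + 6y - 3); substituting (-9/26, 1/26) gives ∇E = (0, 0), so (-9/26, 1/26) is indeed a critical point.
The Hessian of E is constant: H = [[2, -8], [-8, 6]].
det(H) = 2·6 − (-8)² = -52.
Since det(H) < 0, H is indefinite and the critical point is a saddle point.

saddle point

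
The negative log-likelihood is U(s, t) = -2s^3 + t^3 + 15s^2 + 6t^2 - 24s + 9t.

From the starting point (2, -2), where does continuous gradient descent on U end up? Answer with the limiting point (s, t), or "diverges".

U is separable, so gradient descent decouples: s follows -∂U/∂s, t follows -∂U/∂t.
∂U/∂s = -6(s - 4)(s - 1); at s=2 this is 12, so s decreases.
∂U/∂t = 3(t + 1)(t + 3); at t=-2 this is -3, so t increases.
s converges to its nearest critical value 1 (a local min of the s-part); t converges to -1. The iterate converges to (1, -1).

(1, -1)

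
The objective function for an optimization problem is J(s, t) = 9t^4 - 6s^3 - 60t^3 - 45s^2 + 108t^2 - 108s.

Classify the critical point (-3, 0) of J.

local minimum

The mixed partial ∂²J/∂s∂t is 0, so the Hessian at any point is diag(J_ss, J_tt) = diag(-18(2s + 5), 36(3t^2 - 10t + 6)).
At (-3, 0): H = diag(18, 216).
Both eigenvalues are positive, so H is positive definite: a local minimum.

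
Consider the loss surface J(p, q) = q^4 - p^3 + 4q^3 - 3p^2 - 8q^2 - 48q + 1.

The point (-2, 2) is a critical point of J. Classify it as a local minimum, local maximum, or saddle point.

The mixed partial ∂²J/∂p∂q is 0, so the Hessian at any point is diag(J_pp, J_qq) = diag(-6(p + 1), 4(3q^2 + 6q - 4)).
At (-2, 2): H = diag(6, 80).
Both eigenvalues are positive, so H is positive definite: a local minimum.

local minimum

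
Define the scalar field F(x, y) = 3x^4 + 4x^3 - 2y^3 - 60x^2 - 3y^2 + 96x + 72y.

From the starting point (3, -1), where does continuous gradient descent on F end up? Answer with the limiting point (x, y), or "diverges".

F is separable, so gradient descent decouples: x follows -∂F/∂x, y follows -∂F/∂y.
∂F/∂x = 12(x - 2)(x - 1)(x + 4); at x=3 this is 168, so x decreases.
∂F/∂y = -6(y - 3)(y + 4); at y=-1 this is 72, so y decreases.
x converges to its nearest critical value 2 (a local min of the x-part); y converges to -4. The iterate converges to (2, -4).

(2, -4)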